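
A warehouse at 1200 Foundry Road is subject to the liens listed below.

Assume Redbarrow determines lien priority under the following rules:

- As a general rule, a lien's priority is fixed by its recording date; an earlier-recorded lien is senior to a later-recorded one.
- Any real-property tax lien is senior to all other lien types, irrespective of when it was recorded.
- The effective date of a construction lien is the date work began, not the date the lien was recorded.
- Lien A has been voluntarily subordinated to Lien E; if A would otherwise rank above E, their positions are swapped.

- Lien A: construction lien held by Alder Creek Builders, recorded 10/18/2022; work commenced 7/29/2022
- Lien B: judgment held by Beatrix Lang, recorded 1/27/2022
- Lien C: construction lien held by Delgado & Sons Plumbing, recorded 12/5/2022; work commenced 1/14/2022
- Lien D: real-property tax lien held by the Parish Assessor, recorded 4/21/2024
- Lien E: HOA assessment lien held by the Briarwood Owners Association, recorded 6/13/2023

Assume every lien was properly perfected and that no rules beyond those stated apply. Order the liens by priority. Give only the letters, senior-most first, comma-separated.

D, C, B, E, A

Effective dates after the stated exceptions: A relates back to 7/29/2022 (work commenced); C is treated as recorded 1/14/2022, the work-commencement date.
As a real-property tax lien, D is senior to every other lien.
The other liens, earliest effective date first: C (1/14/2022), B (1/27/2022), A (7/29/2022), E (6/13/2023).
A would otherwise be senior to E, so under the subordination agreement A and E exchange positions.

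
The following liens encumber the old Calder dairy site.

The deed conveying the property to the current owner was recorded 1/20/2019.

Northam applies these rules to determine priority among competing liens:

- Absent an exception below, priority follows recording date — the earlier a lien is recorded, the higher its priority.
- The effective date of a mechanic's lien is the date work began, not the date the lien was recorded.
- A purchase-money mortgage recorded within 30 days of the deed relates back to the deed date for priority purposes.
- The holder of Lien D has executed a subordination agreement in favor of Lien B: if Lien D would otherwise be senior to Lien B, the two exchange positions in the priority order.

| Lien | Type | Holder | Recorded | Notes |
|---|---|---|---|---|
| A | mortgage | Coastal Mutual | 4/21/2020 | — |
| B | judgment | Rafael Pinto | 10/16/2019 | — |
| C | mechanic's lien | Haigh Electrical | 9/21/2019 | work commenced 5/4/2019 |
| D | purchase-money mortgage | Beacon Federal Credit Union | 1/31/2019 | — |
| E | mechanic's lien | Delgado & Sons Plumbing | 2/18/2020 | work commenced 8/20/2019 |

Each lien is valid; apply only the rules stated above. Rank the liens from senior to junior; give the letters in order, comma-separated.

B, C, E, D, A

First, effective dates: C's effective date is 5/4/2019, when work began; D was recorded within the 30-day window, so its effective date is the deed date 1/20/2019; E is treated as recorded 8/20/2019, the work-commencement date.
Ordering by effective date: D (1/20/2019), C (5/4/2019), E (8/20/2019), B (10/16/2019), A (4/21/2020).
Because D would otherwise rank above B, the subordination swaps them.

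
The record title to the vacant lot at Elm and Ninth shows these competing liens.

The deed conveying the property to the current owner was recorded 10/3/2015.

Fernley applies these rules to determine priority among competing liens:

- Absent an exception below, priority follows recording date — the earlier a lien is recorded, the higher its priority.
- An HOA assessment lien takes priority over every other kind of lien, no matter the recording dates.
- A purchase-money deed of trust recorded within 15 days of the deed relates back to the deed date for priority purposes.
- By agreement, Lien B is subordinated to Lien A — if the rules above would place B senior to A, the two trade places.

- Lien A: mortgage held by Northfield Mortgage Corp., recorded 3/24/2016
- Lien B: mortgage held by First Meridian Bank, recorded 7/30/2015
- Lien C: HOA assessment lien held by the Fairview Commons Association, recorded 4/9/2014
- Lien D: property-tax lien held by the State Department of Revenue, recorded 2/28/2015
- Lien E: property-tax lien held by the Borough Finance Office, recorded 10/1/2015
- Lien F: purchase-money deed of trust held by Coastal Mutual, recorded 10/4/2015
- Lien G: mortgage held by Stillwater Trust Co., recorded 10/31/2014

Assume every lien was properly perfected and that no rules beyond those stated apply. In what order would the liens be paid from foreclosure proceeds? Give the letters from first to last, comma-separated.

First, effective dates: F was recorded within the 15-day window, so its effective date is the deed date 10/3/2015.
C is an HOA assessment lien, so it outranks all other liens regardless of date.
Remaining liens by effective date: G (10/31/2014), D (2/28/2015), B (7/30/2015), E (10/1/2015), F (10/3/2015), A (3/24/2016).
Because B would otherwise rank above A, the subordination swaps them.

C, G, D, A, E, F, B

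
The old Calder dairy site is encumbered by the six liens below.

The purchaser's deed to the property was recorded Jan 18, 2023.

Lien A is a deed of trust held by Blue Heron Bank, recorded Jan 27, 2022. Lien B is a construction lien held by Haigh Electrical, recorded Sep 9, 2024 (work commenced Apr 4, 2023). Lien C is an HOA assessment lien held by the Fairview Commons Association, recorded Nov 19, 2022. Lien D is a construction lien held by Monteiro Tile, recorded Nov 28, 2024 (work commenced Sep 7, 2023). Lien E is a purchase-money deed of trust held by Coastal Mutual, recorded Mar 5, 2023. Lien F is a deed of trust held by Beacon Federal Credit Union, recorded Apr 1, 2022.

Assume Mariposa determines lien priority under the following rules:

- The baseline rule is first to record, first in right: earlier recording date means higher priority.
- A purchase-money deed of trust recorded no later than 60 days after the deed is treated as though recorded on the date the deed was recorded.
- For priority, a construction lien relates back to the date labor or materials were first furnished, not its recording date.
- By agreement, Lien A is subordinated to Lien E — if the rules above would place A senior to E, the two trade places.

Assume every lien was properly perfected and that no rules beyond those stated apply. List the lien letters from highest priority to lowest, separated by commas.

Effective dates after the stated exceptions: B is treated as recorded Apr 4, 2023, the work-commencement date; D's effective date is Sep 7, 2023, when work began; E was recorded within the 60-day window, so its effective date is the deed date Jan 18, 2023.
Ordering by effective date: A (Jan 27, 2022), F (Apr 1, 2022), C (Nov 19, 2022), E (Jan 18, 2023), B (Apr 4, 2023), D (Sep 7, 2023).
Because A would otherwise rank above E, the subordination swaps them.

E, F, C, A, B, D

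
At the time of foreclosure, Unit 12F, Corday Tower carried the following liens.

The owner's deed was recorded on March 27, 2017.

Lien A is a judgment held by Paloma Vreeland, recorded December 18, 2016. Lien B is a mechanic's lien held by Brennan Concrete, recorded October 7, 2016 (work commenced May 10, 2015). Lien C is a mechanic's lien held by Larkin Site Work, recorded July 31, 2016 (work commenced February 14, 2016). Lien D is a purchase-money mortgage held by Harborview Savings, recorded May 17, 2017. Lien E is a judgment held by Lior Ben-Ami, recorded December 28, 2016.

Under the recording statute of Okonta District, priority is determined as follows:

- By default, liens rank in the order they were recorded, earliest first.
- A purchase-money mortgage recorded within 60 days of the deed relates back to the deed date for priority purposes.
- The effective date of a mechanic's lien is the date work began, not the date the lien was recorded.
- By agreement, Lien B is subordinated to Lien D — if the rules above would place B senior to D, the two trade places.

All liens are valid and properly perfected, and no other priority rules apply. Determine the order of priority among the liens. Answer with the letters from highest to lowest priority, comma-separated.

Effective dates after the stated exceptions: B's effective date is May 10, 2015, when work began; C is treated as recorded February 14, 2016, the work-commencement date; D relates back to the deed date March 27, 2017.
By effective date, earliest first: B (May 10, 2015), C (February 14, 2016), A (December 18, 2016), E (December 28, 2016), D (March 27, 2017).
Because B would otherwise rank above D, the subordination swaps them.

D, C, A, E, B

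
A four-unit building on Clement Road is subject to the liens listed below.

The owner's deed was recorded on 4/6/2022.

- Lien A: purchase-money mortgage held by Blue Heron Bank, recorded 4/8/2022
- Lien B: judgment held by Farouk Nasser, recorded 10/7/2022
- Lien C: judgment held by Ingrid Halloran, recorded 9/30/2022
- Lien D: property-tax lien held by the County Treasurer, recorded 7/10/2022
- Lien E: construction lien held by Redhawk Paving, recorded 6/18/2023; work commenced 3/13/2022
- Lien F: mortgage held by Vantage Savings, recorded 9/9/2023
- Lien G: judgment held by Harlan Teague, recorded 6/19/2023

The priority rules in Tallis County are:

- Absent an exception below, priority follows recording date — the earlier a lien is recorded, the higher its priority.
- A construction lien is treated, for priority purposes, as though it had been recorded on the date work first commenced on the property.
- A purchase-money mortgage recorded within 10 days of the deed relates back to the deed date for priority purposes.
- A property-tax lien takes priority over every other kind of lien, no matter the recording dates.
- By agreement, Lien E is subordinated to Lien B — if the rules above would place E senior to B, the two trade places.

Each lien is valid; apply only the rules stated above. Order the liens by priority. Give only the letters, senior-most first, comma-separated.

First, effective dates: A was recorded within the 10-day window, so its effective date is the deed date 4/6/2022; E is treated as recorded 3/13/2022, the work-commencement date.
D is a property-tax lien and takes priority over every other lien.
Among the remaining liens, by effective date: E (3/13/2022), A (4/6/2022), C (9/30/2022), B (10/7/2022), G (6/19/2023), F (9/9/2023).
E would otherwise be senior to B, so under the subordination agreement E and B exchange positions.

D, B, A, C, E, G, F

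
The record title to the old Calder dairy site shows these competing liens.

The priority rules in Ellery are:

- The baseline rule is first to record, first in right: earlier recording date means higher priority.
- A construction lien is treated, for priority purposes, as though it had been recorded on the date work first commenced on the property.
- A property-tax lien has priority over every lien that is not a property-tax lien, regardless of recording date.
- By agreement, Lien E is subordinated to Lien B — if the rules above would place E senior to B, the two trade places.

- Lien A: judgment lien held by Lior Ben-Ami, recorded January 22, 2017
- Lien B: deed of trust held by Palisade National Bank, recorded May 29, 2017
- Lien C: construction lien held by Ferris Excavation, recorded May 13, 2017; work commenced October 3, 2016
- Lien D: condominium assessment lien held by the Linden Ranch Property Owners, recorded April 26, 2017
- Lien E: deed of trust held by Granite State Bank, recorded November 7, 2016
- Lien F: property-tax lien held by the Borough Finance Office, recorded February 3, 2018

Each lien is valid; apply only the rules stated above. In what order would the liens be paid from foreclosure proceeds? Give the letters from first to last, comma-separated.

F, C, B, A, D, E

Adjusting effective dates: C's effective date is October 3, 2016, when work began.
F, as a property-tax lien, has superpriority and ranks first.
Ordering the rest by effective date: C (October 3, 2016), E (November 7, 2016), A (January 22, 2017), D (April 26, 2017), B (May 29, 2017).
E is senior to B before the subordination, so the two trade places.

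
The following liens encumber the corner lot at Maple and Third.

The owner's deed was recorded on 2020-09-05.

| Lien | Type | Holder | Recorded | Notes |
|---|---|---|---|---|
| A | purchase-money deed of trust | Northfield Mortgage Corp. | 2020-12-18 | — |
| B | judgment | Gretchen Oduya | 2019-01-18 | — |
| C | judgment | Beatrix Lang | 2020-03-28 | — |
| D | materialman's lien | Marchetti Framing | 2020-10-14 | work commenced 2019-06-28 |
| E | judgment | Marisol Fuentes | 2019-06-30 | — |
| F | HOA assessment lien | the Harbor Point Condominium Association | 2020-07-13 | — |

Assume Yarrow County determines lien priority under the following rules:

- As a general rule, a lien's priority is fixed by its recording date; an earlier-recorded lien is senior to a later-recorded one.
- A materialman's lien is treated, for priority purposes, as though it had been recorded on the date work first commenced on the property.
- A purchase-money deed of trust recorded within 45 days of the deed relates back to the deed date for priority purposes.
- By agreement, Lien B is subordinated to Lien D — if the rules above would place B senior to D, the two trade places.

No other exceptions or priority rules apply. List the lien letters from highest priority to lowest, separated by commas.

Adjusting effective dates: A missed the 45-day window (104 days after the deed), so its recording date stands; D is treated as recorded 2019-06-28, the work-commencement date.
Ordering by effective date: B (2019-01-18), D (2019-06-28), E (2019-06-30), C (2020-03-28), F (2020-07-13), A (2020-12-18).
B would otherwise be senior to D, so under the subordination agreement B and D exchange positions.

D, B, E, C, F, A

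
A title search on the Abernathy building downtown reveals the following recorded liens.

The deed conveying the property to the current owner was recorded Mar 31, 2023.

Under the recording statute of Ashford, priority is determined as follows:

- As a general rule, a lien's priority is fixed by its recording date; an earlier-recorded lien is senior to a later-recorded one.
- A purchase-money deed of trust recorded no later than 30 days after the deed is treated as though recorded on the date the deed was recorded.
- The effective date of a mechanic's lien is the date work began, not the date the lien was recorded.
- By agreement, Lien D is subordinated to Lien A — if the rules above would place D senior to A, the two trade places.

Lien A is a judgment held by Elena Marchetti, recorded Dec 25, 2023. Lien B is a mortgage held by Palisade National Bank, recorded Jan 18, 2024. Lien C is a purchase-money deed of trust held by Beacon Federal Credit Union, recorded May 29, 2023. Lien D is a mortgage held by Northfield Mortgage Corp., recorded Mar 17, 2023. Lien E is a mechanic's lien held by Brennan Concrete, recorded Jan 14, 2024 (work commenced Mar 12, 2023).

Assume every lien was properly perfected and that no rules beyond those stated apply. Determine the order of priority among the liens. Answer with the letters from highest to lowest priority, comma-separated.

E, A, C, D, B

Effective dates after the stated exceptions: C was recorded 59 days after the deed, outside the 30-day window, so it keeps its recording date; E's effective date is Mar 12, 2023, when work began.
By effective date: E (Mar 12, 2023), D (Mar 17, 2023), C (May 29, 2023), A (Dec 25, 2023), B (Jan 18, 2024).
The subordination applies — D was senior to A — so D and A swap.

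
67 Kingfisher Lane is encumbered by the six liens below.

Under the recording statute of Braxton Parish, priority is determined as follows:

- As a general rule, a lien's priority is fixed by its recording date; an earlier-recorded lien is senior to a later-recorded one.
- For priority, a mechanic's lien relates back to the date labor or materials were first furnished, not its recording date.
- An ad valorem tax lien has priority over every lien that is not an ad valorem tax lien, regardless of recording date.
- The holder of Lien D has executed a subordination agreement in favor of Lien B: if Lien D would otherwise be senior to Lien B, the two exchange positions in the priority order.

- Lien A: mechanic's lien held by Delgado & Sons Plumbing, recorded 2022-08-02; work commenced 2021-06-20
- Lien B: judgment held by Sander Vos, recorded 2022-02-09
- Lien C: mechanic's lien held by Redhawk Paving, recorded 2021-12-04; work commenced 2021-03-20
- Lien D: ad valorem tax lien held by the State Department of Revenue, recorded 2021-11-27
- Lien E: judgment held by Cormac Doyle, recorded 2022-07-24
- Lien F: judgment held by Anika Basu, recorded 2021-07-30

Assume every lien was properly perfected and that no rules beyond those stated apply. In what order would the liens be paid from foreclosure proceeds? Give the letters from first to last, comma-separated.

B, C, A, F, D, E

Adjusting effective dates: A is treated as recorded 2021-06-20, the work-commencement date; C relates back to 2021-03-20 (work commenced).
As an ad valorem tax lien, D is senior to every other lien.
Remaining liens by effective date: C (2021-03-20), A (2021-06-20), F (2021-07-30), B (2022-02-09), E (2022-07-24).
D would otherwise be senior to B, so under the subordination agreement D and B exchange positions.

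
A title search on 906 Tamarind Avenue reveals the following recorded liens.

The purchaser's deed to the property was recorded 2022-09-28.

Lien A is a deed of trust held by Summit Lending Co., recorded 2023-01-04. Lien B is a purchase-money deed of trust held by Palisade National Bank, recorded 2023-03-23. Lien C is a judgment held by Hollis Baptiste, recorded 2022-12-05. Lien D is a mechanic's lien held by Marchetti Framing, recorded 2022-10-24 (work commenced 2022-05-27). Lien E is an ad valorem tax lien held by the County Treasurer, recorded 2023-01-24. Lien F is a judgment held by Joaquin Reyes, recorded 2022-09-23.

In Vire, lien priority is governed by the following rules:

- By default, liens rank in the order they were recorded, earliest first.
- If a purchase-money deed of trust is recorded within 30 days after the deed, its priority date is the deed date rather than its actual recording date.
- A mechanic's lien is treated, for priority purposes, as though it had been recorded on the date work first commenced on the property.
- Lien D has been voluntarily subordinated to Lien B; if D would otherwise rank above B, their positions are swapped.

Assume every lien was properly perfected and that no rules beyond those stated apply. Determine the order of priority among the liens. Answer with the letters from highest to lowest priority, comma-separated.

B, F, C, A, E, D

Adjusting effective dates: B was recorded 176 days after the deed — beyond 30 days — so no relation-back applies; D's effective date is 2022-05-27, when work began.
Sorted by effective date: D (2022-05-27), F (2022-09-23), C (2022-12-05), A (2023-01-04), E (2023-01-24), B (2023-03-23).
Because D would otherwise rank above B, the subordination swaps them.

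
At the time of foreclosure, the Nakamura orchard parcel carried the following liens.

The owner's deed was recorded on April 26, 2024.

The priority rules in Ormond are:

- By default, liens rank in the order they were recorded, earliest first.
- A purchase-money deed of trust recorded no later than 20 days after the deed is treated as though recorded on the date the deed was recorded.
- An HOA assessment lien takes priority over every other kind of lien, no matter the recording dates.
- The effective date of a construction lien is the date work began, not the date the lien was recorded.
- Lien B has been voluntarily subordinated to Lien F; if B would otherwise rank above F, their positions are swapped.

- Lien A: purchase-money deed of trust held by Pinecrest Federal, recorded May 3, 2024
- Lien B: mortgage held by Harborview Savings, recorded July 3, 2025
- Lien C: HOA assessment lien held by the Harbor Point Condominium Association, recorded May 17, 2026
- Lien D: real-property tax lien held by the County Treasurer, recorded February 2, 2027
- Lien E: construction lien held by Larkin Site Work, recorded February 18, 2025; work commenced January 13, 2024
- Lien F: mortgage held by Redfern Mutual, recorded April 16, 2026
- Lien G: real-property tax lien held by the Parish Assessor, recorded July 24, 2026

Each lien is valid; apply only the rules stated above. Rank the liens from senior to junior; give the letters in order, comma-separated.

C, E, A, F, B, G, D

Adjusting effective dates: A's effective date is the deed date, April 26, 2024; E relates back to January 13, 2024 (work commenced).
As an HOA assessment lien, C is senior to every other lien.
Among the remaining liens, by effective date: E (January 13, 2024), A (April 26, 2024), B (July 3, 2025), F (April 16, 2026), G (July 24, 2026), D (February 2, 2027).
B would otherwise be senior to F, so under the subordination agreement B and F exchange positions.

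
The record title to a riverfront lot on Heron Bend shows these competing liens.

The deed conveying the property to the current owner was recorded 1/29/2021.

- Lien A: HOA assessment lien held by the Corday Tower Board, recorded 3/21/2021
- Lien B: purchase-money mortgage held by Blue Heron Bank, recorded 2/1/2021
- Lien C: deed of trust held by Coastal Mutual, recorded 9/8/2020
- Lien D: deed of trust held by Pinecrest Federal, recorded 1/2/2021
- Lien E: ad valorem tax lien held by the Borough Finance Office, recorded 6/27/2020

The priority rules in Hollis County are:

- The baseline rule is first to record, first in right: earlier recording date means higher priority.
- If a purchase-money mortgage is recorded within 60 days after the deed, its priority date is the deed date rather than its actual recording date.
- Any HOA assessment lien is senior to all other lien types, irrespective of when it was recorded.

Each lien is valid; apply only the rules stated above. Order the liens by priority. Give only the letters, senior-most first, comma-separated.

A, E, C, D, B

Effective dates: B relates back to the deed date 1/29/2021.
A is an HOA assessment lien and takes priority over every other lien.
Remaining liens by effective date: E (6/27/2020), C (9/8/2020), D (1/2/2021), B (1/29/2021).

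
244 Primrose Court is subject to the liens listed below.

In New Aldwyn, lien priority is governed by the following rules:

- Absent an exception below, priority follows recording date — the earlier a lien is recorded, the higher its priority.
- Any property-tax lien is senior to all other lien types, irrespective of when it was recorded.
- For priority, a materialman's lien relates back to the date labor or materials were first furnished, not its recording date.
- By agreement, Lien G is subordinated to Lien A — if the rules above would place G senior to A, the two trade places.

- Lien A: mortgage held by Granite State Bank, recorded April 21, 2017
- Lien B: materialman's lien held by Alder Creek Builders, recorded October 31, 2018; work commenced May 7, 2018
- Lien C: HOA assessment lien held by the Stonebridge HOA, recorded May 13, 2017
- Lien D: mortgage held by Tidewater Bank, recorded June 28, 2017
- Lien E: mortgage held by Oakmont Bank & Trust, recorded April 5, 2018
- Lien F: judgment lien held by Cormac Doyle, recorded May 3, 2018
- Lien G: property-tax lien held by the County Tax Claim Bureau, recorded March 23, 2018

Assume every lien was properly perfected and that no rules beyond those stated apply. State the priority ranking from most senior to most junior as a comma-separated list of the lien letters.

A, G, C, D, E, F, B

Effective dates after the stated exceptions: B relates back to May 7, 2018 (work commenced).
G is a property-tax lien, so it outranks all other liens regardless of date.
Ordering the rest by effective date: A (April 21, 2017), C (May 13, 2017), D (June 28, 2017), E (April 5, 2018), F (May 3, 2018), B (May 7, 2018).
The subordination applies — G was senior to A — so G and A swap.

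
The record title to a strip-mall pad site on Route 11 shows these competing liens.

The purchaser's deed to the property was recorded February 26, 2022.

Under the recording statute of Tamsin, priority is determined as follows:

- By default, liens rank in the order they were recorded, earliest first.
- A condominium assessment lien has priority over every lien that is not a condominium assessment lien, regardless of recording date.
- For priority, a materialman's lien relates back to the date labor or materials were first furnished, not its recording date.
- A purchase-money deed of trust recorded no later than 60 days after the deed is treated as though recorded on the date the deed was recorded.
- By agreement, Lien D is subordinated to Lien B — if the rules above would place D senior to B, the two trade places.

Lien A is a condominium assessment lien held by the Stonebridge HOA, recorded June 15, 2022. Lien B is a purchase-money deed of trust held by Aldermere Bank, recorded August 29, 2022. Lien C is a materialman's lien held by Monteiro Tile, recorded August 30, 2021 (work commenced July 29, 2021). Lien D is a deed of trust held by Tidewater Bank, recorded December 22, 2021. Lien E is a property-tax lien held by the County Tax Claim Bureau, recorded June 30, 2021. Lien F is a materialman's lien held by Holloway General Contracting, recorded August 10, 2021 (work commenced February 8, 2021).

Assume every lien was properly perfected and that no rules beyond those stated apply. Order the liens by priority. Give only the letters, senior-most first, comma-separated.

Adjusting effective dates: B was recorded 184 days after the deed, outside the 60-day window, so it keeps its recording date; C's effective date is July 29, 2021, when work began; F relates back to February 8, 2021 (work commenced).
A is a condominium assessment lien, so it outranks all other liens regardless of date.
The other liens, earliest effective date first: F (February 8, 2021), E (June 30, 2021), C (July 29, 2021), D (December 22, 2021), B (August 29, 2022).
D would otherwise be senior to B, so under the subordination agreement D and B exchange positions.

A, F, E, C, B, D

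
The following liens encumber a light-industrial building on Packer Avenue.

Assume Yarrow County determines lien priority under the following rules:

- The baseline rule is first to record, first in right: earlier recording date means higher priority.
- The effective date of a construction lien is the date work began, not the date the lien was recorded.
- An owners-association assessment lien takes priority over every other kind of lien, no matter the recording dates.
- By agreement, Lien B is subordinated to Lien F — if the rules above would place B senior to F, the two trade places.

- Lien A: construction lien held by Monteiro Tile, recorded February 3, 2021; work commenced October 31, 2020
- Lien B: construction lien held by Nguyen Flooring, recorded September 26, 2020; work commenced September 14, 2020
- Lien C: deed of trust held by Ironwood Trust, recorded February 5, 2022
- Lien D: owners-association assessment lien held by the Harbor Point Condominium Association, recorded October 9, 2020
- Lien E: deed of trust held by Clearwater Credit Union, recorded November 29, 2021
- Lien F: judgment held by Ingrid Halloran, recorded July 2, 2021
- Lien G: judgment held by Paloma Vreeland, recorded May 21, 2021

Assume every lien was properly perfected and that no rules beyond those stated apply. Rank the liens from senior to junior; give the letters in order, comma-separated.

Adjusting effective dates: A relates back to October 31, 2020 (work commenced); B's effective date is September 14, 2020, when work began.
As an owners-association assessment lien, D is senior to every other lien.
Ordering the rest by effective date: B (September 14, 2020), A (October 31, 2020), G (May 21, 2021), F (July 2, 2021), E (November 29, 2021), C (February 5, 2022).
The subordination applies — B was senior to F — so B and F swap.

D, F, A, G, B, E, C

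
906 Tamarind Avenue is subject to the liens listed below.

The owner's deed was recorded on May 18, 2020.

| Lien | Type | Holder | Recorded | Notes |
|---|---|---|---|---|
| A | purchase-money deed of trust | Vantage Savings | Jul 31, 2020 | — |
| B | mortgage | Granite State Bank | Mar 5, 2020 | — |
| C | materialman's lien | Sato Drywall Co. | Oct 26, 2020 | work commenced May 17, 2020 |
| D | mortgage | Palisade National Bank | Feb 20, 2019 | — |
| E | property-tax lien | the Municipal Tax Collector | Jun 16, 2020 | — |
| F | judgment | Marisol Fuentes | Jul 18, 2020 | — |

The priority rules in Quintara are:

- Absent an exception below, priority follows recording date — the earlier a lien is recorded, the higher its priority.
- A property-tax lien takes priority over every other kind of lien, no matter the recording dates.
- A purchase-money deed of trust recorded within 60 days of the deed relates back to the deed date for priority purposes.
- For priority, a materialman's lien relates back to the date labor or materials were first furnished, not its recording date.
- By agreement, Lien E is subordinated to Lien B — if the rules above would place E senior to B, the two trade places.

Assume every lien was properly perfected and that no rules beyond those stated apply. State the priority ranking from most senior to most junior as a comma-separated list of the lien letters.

B, D, E, C, F, A

Effective dates after the stated exceptions: A was recorded 74 days after the deed, outside the 60-day window, so it keeps its recording date; C is treated as recorded May 17, 2020, the work-commencement date.
E, as a property-tax lien, has superpriority and ranks first.
Among the remaining liens, by effective date: D (Feb 20, 2019), B (Mar 5, 2020), C (May 17, 2020), F (Jul 18, 2020), A (Jul 31, 2020).
E would otherwise be senior to B, so under the subordination agreement E and B exchange positions.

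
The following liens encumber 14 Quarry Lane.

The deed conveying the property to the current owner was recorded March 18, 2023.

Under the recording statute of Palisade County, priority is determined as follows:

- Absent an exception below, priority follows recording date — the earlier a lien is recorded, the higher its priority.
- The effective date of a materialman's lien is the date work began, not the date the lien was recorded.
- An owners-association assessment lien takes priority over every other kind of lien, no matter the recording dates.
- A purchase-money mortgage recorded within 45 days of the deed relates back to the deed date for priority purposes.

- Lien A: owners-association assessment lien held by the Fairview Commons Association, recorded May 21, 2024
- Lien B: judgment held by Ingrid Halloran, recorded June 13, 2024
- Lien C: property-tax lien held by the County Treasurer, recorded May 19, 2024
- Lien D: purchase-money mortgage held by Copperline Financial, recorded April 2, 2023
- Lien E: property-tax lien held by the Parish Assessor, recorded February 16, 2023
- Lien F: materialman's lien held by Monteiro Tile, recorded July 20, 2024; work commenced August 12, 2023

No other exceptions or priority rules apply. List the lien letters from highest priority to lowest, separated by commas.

A, E, D, F, C, B

First, effective dates: D was recorded within the 45-day window, so its effective date is the deed date March 18, 2023; F is treated as recorded August 12, 2023, the work-commencement date.
A is an owners-association assessment lien, so it outranks all other liens regardless of date.
The other liens, earliest effective date first: E (February 16, 2023), D (March 18, 2023), F (August 12, 2023), C (May 19, 2024), B (June 13, 2024).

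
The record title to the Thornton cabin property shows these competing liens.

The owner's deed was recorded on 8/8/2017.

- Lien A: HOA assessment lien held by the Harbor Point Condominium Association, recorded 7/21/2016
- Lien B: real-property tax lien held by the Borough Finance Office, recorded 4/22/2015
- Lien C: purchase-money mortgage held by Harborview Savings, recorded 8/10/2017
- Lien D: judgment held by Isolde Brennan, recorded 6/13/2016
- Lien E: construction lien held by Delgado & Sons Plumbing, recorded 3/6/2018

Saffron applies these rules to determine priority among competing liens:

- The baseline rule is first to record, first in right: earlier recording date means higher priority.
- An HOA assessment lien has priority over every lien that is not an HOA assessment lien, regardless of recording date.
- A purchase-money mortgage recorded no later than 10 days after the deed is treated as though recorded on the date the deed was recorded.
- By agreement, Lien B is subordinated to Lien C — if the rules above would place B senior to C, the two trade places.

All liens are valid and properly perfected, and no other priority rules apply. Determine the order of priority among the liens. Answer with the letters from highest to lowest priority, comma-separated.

A, C, D, B, E

Effective dates after the stated exceptions: C's effective date is the deed date, 8/8/2017.
A is an HOA assessment lien, so it outranks all other liens regardless of date.
The other liens, earliest effective date first: B (4/22/2015), D (6/13/2016), C (8/8/2017), E (3/6/2018).
Because B would otherwise rank above C, the subordination swaps them.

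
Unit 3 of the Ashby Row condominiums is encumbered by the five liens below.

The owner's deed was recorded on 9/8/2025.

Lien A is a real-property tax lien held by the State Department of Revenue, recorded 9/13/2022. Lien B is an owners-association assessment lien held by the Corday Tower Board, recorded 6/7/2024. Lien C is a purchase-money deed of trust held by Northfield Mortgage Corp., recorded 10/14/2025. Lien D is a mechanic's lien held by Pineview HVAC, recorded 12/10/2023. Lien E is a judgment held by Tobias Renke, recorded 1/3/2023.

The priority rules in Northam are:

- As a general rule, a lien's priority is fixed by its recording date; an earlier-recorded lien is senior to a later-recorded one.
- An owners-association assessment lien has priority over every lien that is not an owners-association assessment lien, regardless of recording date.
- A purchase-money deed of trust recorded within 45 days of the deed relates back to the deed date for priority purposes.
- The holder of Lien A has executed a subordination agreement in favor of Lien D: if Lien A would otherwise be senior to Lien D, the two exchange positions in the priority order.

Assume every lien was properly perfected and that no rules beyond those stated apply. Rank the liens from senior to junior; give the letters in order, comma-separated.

Effective dates: C relates back to the deed date 9/8/2025.
As an owners-association assessment lien, B is senior to every other lien.
Remaining liens by effective date: A (9/13/2022), E (1/3/2023), D (12/10/2023), C (9/8/2025).
Because A would otherwise rank above D, the subordination swaps them.

B, D, E, A, C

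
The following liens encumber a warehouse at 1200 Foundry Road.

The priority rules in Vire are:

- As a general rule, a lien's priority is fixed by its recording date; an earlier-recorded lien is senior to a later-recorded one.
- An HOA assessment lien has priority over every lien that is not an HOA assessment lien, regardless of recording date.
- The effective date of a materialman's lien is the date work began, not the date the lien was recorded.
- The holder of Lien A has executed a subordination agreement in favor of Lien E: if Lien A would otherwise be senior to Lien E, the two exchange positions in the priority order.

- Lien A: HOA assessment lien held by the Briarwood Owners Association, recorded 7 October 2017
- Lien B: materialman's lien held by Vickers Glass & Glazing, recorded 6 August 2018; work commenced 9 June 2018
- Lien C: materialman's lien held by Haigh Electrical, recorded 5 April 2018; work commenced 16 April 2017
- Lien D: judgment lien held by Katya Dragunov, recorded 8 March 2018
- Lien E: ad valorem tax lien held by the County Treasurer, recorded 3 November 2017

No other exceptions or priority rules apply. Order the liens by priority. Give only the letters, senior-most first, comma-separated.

Adjusting effective dates: B is treated as recorded 9 June 2018, the work-commencement date; C's effective date is 16 April 2017, when work began.
A, as an HOA assessment lien, has superpriority and ranks first.
Among the remaining liens, by effective date: C (16 April 2017), E (3 November 2017), D (8 March 2018), B (9 June 2018).
Because A would otherwise rank above E, the subordination swaps them.

E, C, A, D, B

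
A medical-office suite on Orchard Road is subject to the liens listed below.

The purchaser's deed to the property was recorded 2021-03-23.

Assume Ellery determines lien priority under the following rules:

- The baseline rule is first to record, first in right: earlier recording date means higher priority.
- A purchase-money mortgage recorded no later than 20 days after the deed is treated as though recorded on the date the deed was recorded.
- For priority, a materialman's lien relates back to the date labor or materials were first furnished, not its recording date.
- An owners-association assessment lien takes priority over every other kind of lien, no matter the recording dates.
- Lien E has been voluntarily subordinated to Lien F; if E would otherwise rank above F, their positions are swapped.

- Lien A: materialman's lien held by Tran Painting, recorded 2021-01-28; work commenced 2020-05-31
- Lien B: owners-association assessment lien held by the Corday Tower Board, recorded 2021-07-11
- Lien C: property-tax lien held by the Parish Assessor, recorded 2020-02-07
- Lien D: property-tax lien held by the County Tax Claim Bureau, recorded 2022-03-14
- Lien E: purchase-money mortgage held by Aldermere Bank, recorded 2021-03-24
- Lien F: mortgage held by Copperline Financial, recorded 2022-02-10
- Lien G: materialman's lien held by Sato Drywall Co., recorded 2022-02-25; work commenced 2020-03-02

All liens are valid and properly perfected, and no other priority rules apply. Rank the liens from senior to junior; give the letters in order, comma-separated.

B, C, G, A, F, E, D

Adjusting effective dates: A relates back to 2020-05-31 (work commenced); E was recorded within the 20-day window, so its effective date is the deed date 2021-03-23; G is treated as recorded 2020-03-02, the work-commencement date.
B, as an owners-association assessment lien, has superpriority and ranks first.
Ordering the rest by effective date: C (2020-02-07), G (2020-03-02), A (2020-05-31), E (2021-03-23), F (2022-02-10), D (2022-03-14).
E would otherwise be senior to F, so under the subordination agreement E and F exchange positions.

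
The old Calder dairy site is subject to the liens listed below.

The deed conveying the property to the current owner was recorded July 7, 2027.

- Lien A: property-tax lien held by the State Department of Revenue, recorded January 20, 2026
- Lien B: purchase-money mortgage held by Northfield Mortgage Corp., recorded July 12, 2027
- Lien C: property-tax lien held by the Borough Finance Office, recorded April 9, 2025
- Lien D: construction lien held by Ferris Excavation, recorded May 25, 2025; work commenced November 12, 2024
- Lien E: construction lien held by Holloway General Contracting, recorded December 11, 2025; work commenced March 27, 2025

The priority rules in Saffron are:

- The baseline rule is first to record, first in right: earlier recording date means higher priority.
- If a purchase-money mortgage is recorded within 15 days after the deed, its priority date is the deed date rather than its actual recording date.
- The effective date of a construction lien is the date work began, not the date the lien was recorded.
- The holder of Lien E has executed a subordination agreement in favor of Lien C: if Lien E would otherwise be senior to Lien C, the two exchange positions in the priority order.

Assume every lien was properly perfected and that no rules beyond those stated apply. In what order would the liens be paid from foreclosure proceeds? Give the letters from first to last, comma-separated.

Effective dates: B relates back to the deed date July 7, 2027; D's effective date is November 12, 2024, when work began; E is treated as recorded March 27, 2025, the work-commencement date.
By effective date: D (November 12, 2024), E (March 27, 2025), C (April 9, 2025), A (January 20, 2026), B (July 7, 2027).
E is senior to C before the subordination, so the two trade places.

D, C, E, A, B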